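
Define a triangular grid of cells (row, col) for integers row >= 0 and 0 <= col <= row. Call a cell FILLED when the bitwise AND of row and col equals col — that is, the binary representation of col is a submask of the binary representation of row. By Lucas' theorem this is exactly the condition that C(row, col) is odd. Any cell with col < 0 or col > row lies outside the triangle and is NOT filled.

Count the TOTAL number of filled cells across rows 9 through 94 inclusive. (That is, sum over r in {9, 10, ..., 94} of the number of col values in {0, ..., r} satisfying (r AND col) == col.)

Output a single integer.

Answer: 1122

Derivation:
r9=1001 pc2: +4 =4
r10=1010 pc2: +4 =8
r11=1011 pc3: +8 =16
r12=1100 pc2: +4 =20
r13=1101 pc3: +8 =28
r14=1110 pc3: +8 =36
r15=1111 pc4: +16 =52
r16=10000 pc1: +2 =54
r17=10001 pc2: +4 =58
r18=10010 pc2: +4 =62
r19=10011 pc3: +8 =70
r20=10100 pc2: +4 =74
r21=10101 pc3: +8 =82
r22=10110 pc3: +8 =90
r23=10111 pc4: +16 =106
r24=11000 pc2: +4 =110
r25=11001 pc3: +8 =118
r26=11010 pc3: +8 =126
r27=11011 pc4: +16 =142
r28=11100 pc3: +8 =150
r29=11101 pc4: +16 =166
r30=11110 pc4: +16 =182
r31=11111 pc5: +32 =214
r32=100000 pc1: +2 =216
r33=100001 pc2: +4 =220
r34=100010 pc2: +4 =224
r35=100011 pc3: +8 =232
r36=100100 pc2: +4 =236
r37=100101 pc3: +8 =244
r38=100110 pc3: +8 =252
r39=100111 pc4: +16 =268
r40=101000 pc2: +4 =272
r41=101001 pc3: +8 =280
r42=101010 pc3: +8 =288
r43=101011 pc4: +16 =304
r44=101100 pc3: +8 =312
r45=101101 pc4: +16 =328
r46=101110 pc4: +16 =344
r47=101111 pc5: +32 =376
r48=110000 pc2: +4 =380
r49=110001 pc3: +8 =388
r50=110010 pc3: +8 =396
r51=110011 pc4: +16 =412
r52=110100 pc3: +8 =420
r53=110101 pc4: +16 =436
r54=110110 pc4: +16 =452
r55=110111 pc5: +32 =484
r56=111000 pc3: +8 =492
r57=111001 pc4: +16 =508
r58=111010 pc4: +16 =524
r59=111011 pc5: +32 =556
r60=111100 pc4: +16 =572
r61=111101 pc5: +32 =604
r62=111110 pc5: +32 =636
r63=111111 pc6: +64 =700
r64=1000000 pc1: +2 =702
r65=1000001 pc2: +4 =706
r66=1000010 pc2: +4 =710
r67=1000011 pc3: +8 =718
r68=1000100 pc2: +4 =722
r69=1000101 pc3: +8 =730
r70=1000110 pc3: +8 =738
r71=1000111 pc4: +16 =754
r72=1001000 pc2: +4 =758
r73=1001001 pc3: +8 =766
r74=1001010 pc3: +8 =774
r75=1001011 pc4: +16 =790
r76=1001100 pc3: +8 =798
r77=1001101 pc4: +16 =814
r78=1001110 pc4: +16 =830
r79=1001111 pc5: +32 =862
r80=1010000 pc2: +4 =866
r81=1010001 pc3: +8 =874
r82=1010010 pc3: +8 =882
r83=1010011 pc4: +16 =898
r84=1010100 pc3: +8 =906
r85=1010101 pc4: +16 =922
r86=1010110 pc4: +16 =938
r87=1010111 pc5: +32 =970
r88=1011000 pc3: +8 =978
r89=1011001 pc4: +16 =994
r90=1011010 pc4: +16 =1010
r91=1011011 pc5: +32 =1042
r92=1011100 pc4: +16 =1058
r93=1011101 pc5: +32 =1090
r94=1011110 pc5: +32 =1122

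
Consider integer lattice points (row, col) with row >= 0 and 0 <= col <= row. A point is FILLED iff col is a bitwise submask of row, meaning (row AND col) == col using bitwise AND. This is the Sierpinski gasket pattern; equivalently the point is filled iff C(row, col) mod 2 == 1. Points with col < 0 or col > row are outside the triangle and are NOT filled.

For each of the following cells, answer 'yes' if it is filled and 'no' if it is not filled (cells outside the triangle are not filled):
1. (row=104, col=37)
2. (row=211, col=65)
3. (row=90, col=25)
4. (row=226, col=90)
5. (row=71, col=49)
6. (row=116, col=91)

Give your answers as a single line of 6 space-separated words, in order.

Answer: no yes no no no no

Derivation:
(104,37): row=0b1101000, col=0b100101, row AND col = 0b100000 = 32; 32 != 37 -> empty
(211,65): row=0b11010011, col=0b1000001, row AND col = 0b1000001 = 65; 65 == 65 -> filled
(90,25): row=0b1011010, col=0b11001, row AND col = 0b11000 = 24; 24 != 25 -> empty
(226,90): row=0b11100010, col=0b1011010, row AND col = 0b1000010 = 66; 66 != 90 -> empty
(71,49): row=0b1000111, col=0b110001, row AND col = 0b1 = 1; 1 != 49 -> empty
(116,91): row=0b1110100, col=0b1011011, row AND col = 0b1010000 = 80; 80 != 91 -> empty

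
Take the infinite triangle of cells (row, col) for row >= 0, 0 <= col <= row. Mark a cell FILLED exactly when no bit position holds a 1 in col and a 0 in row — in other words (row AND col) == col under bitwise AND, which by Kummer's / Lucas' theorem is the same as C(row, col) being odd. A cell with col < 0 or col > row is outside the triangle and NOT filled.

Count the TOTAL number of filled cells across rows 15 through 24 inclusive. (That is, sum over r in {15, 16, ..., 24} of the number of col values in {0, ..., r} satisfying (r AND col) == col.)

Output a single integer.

Answer: 74

Derivation:
r15=1111 pc4: +16 =16
r16=10000 pc1: +2 =18
r17=10001 pc2: +4 =22
r18=10010 pc2: +4 =26
r19=10011 pc3: +8 =34
r20=10100 pc2: +4 =38
r21=10101 pc3: +8 =46
r22=10110 pc3: +8 =54
r23=10111 pc4: +16 =70
r24=11000 pc2: +4 =74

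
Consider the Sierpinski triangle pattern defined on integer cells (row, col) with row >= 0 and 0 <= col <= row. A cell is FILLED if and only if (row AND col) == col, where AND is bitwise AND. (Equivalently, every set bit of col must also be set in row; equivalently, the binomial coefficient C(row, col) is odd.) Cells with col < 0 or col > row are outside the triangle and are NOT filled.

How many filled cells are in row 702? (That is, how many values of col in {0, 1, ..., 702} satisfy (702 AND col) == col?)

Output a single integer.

Answer: 128

Derivation:
702 in binary = 1010111110
popcount(702) = number of 1-bits in 1010111110 = 7
A col c satisfies (702 AND c) == c iff every set bit of c is also set in 702; each of the 7 set bits of 702 can independently be on or off in c.
count = 2^7 = 128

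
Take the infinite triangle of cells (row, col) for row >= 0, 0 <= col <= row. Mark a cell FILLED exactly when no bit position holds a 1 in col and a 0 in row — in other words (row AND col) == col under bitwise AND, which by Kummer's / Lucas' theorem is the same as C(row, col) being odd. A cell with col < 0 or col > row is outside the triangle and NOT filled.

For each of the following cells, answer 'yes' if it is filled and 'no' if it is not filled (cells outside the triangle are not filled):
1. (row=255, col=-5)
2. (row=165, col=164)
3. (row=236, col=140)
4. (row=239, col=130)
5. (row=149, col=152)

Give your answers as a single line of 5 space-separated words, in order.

Answer: no yes yes yes no

Derivation:
(255,-5): col outside [0, 255] -> not filled
(165,164): row=0b10100101, col=0b10100100, row AND col = 0b10100100 = 164; 164 == 164 -> filled
(236,140): row=0b11101100, col=0b10001100, row AND col = 0b10001100 = 140; 140 == 140 -> filled
(239,130): row=0b11101111, col=0b10000010, row AND col = 0b10000010 = 130; 130 == 130 -> filled
(149,152): col outside [0, 149] -> not filled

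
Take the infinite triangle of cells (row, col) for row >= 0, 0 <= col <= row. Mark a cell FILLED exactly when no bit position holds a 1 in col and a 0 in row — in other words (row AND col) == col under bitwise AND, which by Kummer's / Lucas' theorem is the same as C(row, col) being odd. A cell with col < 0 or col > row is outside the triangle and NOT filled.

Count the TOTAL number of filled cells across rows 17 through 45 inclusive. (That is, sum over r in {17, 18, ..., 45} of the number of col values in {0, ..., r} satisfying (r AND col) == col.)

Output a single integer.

r17=10001 pc2: +4 =4
r18=10010 pc2: +4 =8
r19=10011 pc3: +8 =16
r20=10100 pc2: +4 =20
r21=10101 pc3: +8 =28
r22=10110 pc3: +8 =36
r23=10111 pc4: +16 =52
r24=11000 pc2: +4 =56
r25=11001 pc3: +8 =64
r26=11010 pc3: +8 =72
r27=11011 pc4: +16 =88
r28=11100 pc3: +8 =96
r29=11101 pc4: +16 =112
r30=11110 pc4: +16 =128
r31=11111 pc5: +32 =160
r32=100000 pc1: +2 =162
r33=100001 pc2: +4 =166
r34=100010 pc2: +4 =170
r35=100011 pc3: +8 =178
r36=100100 pc2: +4 =182
r37=100101 pc3: +8 =190
r38=100110 pc3: +8 =198
r39=100111 pc4: +16 =214
r40=101000 pc2: +4 =218
r41=101001 pc3: +8 =226
r42=101010 pc3: +8 =234
r43=101011 pc4: +16 =250
r44=101100 pc3: +8 =258
r45=101101 pc4: +16 =274

Answer: 274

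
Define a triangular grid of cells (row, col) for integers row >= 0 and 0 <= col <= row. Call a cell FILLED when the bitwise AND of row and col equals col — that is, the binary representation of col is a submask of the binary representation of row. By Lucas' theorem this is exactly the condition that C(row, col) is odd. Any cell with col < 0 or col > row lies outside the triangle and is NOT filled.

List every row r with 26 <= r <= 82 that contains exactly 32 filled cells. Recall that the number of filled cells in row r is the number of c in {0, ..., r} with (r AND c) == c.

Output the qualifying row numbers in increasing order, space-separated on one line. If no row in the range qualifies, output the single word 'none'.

Row r has 2^popcount(r) filled cells, so we need popcount(r) = log2(32) = 5.
Scan r = 26..82 and keep those with exactly 5 one-bits:
r=26=11010 popcount=3 -> skip
r=27=11011 popcount=4 -> skip
r=28=11100 popcount=3 -> skip
r=29=11101 popcount=4 -> skip
r=30=11110 popcount=4 -> skip
r=31=11111 popcount=5 -> KEEP
r=32=100000 popcount=1 -> skip
r=33=100001 popcount=2 -> skip
r=34=100010 popcount=2 -> skip
r=35=100011 popcount=3 -> skip
r=36=100100 popcount=2 -> skip
r=37=100101 popcount=3 -> skip
r=38=100110 popcount=3 -> skip
r=39=100111 popcount=4 -> skip
r=40=101000 popcount=2 -> skip
r=41=101001 popcount=3 -> skip
r=42=101010 popcount=3 -> skip
r=43=101011 popcount=4 -> skip
r=44=101100 popcount=3 -> skip
r=45=101101 popcount=4 -> skip
r=46=101110 popcount=4 -> skip
r=47=101111 popcount=5 -> KEEP
r=48=110000 popcount=2 -> skip
r=49=110001 popcount=3 -> skip
r=50=110010 popcount=3 -> skip
r=51=110011 popcount=4 -> skip
r=52=110100 popcount=3 -> skip
r=53=110101 popcount=4 -> skip
r=54=110110 popcount=4 -> skip
r=55=110111 popcount=5 -> KEEP
r=56=111000 popcount=3 -> skip
r=57=111001 popcount=4 -> skip
r=58=111010 popcount=4 -> skip
r=59=111011 popcount=5 -> KEEP
r=60=111100 popcount=4 -> skip
r=61=111101 popcount=5 -> KEEP
r=62=111110 popcount=5 -> KEEP
r=63=111111 popcount=6 -> skip
r=64=1000000 popcount=1 -> skip
r=65=1000001 popcount=2 -> skip
r=66=1000010 popcount=2 -> skip
r=67=1000011 popcount=3 -> skip
r=68=1000100 popcount=2 -> skip
r=69=1000101 popcount=3 -> skip
r=70=1000110 popcount=3 -> skip
r=71=1000111 popcount=4 -> skip
r=72=1001000 popcount=2 -> skip
r=73=1001001 popcount=3 -> skip
r=74=1001010 popcount=3 -> skip
r=75=1001011 popcount=4 -> skip
r=76=1001100 popcount=3 -> skip
r=77=1001101 popcount=4 -> skip
r=78=1001110 popcount=4 -> skip
r=79=1001111 popcount=5 -> KEEP
r=80=1010000 popcount=2 -> skip
r=81=1010001 popcount=3 -> skip
r=82=1010010 popcount=3 -> skip
Kept rows: 31 47 55 59 61 62 79

Answer: 31 47 55 59 61 62 79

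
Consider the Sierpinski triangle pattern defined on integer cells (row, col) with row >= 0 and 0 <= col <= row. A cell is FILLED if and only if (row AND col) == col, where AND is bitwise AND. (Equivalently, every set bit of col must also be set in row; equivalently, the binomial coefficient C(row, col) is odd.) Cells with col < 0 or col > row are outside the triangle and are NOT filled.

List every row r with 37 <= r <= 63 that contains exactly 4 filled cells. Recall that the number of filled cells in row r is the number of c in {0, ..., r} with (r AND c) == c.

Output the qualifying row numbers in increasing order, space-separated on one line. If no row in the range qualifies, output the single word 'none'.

Answer: 40 48

Derivation:
Row r has 2^popcount(r) filled cells, so we need popcount(r) = log2(4) = 2.
Scan r = 37..63 and keep those with exactly 2 one-bits:
r=37=100101 popcount=3 -> skip
r=38=100110 popcount=3 -> skip
r=39=100111 popcount=4 -> skip
r=40=101000 popcount=2 -> KEEP
r=41=101001 popcount=3 -> skip
r=42=101010 popcount=3 -> skip
r=43=101011 popcount=4 -> skip
r=44=101100 popcount=3 -> skip
r=45=101101 popcount=4 -> skip
r=46=101110 popcount=4 -> skip
r=47=101111 popcount=5 -> skip
r=48=110000 popcount=2 -> KEEP
r=49=110001 popcount=3 -> skip
r=50=110010 popcount=3 -> skip
r=51=110011 popcount=4 -> skip
r=52=110100 popcount=3 -> skip
r=53=110101 popcount=4 -> skip
r=54=110110 popcount=4 -> skip
r=55=110111 popcount=5 -> skip
r=56=111000 popcount=3 -> skip
r=57=111001 popcount=4 -> skip
r=58=111010 popcount=4 -> skip
r=59=111011 popcount=5 -> skip
r=60=111100 popcount=4 -> skip
r=61=111101 popcount=5 -> skip
r=62=111110 popcount=5 -> skip
r=63=111111 popcount=6 -> skip
Kept rows: 40 48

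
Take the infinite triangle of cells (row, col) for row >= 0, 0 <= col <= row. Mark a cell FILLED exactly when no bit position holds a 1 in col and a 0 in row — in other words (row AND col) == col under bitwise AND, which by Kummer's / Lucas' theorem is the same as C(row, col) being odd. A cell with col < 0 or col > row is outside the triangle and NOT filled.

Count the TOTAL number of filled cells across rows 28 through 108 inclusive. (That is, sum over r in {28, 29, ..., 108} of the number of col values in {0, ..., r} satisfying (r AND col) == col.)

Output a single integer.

Answer: 1240

Derivation:
r28=11100 pc3: +8 =8
r29=11101 pc4: +16 =24
r30=11110 pc4: +16 =40
r31=11111 pc5: +32 =72
r32=100000 pc1: +2 =74
r33=100001 pc2: +4 =78
r34=100010 pc2: +4 =82
r35=100011 pc3: +8 =90
r36=100100 pc2: +4 =94
r37=100101 pc3: +8 =102
r38=100110 pc3: +8 =110
r39=100111 pc4: +16 =126
r40=101000 pc2: +4 =130
r41=101001 pc3: +8 =138
r42=101010 pc3: +8 =146
r43=101011 pc4: +16 =162
r44=101100 pc3: +8 =170
r45=101101 pc4: +16 =186
r46=101110 pc4: +16 =202
r47=101111 pc5: +32 =234
r48=110000 pc2: +4 =238
r49=110001 pc3: +8 =246
r50=110010 pc3: +8 =254
r51=110011 pc4: +16 =270
r52=110100 pc3: +8 =278
r53=110101 pc4: +16 =294
r54=110110 pc4: +16 =310
r55=110111 pc5: +32 =342
r56=111000 pc3: +8 =350
r57=111001 pc4: +16 =366
r58=111010 pc4: +16 =382
r59=111011 pc5: +32 =414
r60=111100 pc4: +16 =430
r61=111101 pc5: +32 =462
r62=111110 pc5: +32 =494
r63=111111 pc6: +64 =558
r64=1000000 pc1: +2 =560
r65=1000001 pc2: +4 =564
r66=1000010 pc2: +4 =568
r67=1000011 pc3: +8 =576
r68=1000100 pc2: +4 =580
r69=1000101 pc3: +8 =588
r70=1000110 pc3: +8 =596
r71=1000111 pc4: +16 =612
r72=1001000 pc2: +4 =616
r73=1001001 pc3: +8 =624
r74=1001010 pc3: +8 =632
r75=1001011 pc4: +16 =648
r76=1001100 pc3: +8 =656
r77=1001101 pc4: +16 =672
r78=1001110 pc4: +16 =688
r79=1001111 pc5: +32 =720
r80=1010000 pc2: +4 =724
r81=1010001 pc3: +8 =732
r82=1010010 pc3: +8 =740
r83=1010011 pc4: +16 =756
r84=1010100 pc3: +8 =764
r85=1010101 pc4: +16 =780
r86=1010110 pc4: +16 =796
r87=1010111 pc5: +32 =828
r88=1011000 pc3: +8 =836
r89=1011001 pc4: +16 =852
r90=1011010 pc4: +16 =868
r91=1011011 pc5: +32 =900
r92=1011100 pc4: +16 =916
r93=1011101 pc5: +32 =948
r94=1011110 pc5: +32 =980
r95=1011111 pc6: +64 =1044
r96=1100000 pc2: +4 =1048
r97=1100001 pc3: +8 =1056
r98=1100010 pc3: +8 =1064
r99=1100011 pc4: +16 =1080
r100=1100100 pc3: +8 =1088
r101=1100101 pc4: +16 =1104
r102=1100110 pc4: +16 =1120
r103=1100111 pc5: +32 =1152
r104=1101000 pc3: +8 =1160
r105=1101001 pc4: +16 =1176
r106=1101010 pc4: +16 =1192
r107=1101011 pc5: +32 =1224
r108=1101100 pc4: +16 =1240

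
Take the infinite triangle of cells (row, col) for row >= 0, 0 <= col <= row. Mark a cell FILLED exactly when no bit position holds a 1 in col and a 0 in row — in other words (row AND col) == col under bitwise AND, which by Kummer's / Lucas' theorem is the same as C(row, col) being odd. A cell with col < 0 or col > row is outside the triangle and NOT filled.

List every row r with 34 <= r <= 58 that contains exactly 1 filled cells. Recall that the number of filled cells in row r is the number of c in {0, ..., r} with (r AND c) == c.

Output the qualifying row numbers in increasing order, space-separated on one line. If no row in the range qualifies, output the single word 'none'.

Answer: none

Derivation:
Row r has 2^popcount(r) filled cells, so we need popcount(r) = log2(1) = 0.
Scan r = 34..58 and keep those with exactly 0 one-bits:
r=34=100010 popcount=2 -> skip
r=35=100011 popcount=3 -> skip
r=36=100100 popcount=2 -> skip
r=37=100101 popcount=3 -> skip
r=38=100110 popcount=3 -> skip
r=39=100111 popcount=4 -> skip
r=40=101000 popcount=2 -> skip
r=41=101001 popcount=3 -> skip
r=42=101010 popcount=3 -> skip
r=43=101011 popcount=4 -> skip
r=44=101100 popcount=3 -> skip
r=45=101101 popcount=4 -> skip
r=46=101110 popcount=4 -> skip
r=47=101111 popcount=5 -> skip
r=48=110000 popcount=2 -> skip
r=49=110001 popcount=3 -> skip
r=50=110010 popcount=3 -> skip
r=51=110011 popcount=4 -> skip
r=52=110100 popcount=3 -> skip
r=53=110101 popcount=4 -> skip
r=54=110110 popcount=4 -> skip
r=55=110111 popcount=5 -> skip
r=56=111000 popcount=3 -> skip
r=57=111001 popcount=4 -> skip
r=58=111010 popcount=4 -> skip
Kept rows: none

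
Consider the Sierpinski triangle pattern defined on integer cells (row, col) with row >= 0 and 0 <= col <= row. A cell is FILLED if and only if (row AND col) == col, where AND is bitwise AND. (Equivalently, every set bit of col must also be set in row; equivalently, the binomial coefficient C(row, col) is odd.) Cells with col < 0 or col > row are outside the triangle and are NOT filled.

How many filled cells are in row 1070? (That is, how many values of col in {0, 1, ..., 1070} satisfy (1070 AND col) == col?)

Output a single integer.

1070 in binary = 10000101110
popcount(1070) = number of 1-bits in 10000101110 = 5
A col c satisfies (1070 AND c) == c iff every set bit of c is also set in 1070; each of the 5 set bits of 1070 can independently be on or off in c.
count = 2^5 = 32

Answer: 32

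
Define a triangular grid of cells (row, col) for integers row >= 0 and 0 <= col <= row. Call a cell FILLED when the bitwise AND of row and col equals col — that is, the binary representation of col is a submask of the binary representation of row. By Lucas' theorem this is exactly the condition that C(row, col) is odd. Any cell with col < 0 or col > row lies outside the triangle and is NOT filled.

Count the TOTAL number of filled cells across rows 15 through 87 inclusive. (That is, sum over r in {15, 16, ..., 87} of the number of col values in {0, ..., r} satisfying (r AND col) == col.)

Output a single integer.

r15=1111 pc4: +16 =16
r16=10000 pc1: +2 =18
r17=10001 pc2: +4 =22
r18=10010 pc2: +4 =26
r19=10011 pc3: +8 =34
r20=10100 pc2: +4 =38
r21=10101 pc3: +8 =46
r22=10110 pc3: +8 =54
r23=10111 pc4: +16 =70
r24=11000 pc2: +4 =74
r25=11001 pc3: +8 =82
r26=11010 pc3: +8 =90
r27=11011 pc4: +16 =106
r28=11100 pc3: +8 =114
r29=11101 pc4: +16 =130
r30=11110 pc4: +16 =146
r31=11111 pc5: +32 =178
r32=100000 pc1: +2 =180
r33=100001 pc2: +4 =184
r34=100010 pc2: +4 =188
r35=100011 pc3: +8 =196
r36=100100 pc2: +4 =200
r37=100101 pc3: +8 =208
r38=100110 pc3: +8 =216
r39=100111 pc4: +16 =232
r40=101000 pc2: +4 =236
r41=101001 pc3: +8 =244
r42=101010 pc3: +8 =252
r43=101011 pc4: +16 =268
r44=101100 pc3: +8 =276
r45=101101 pc4: +16 =292
r46=101110 pc4: +16 =308
r47=101111 pc5: +32 =340
r48=110000 pc2: +4 =344
r49=110001 pc3: +8 =352
r50=110010 pc3: +8 =360
r51=110011 pc4: +16 =376
r52=110100 pc3: +8 =384
r53=110101 pc4: +16 =400
r54=110110 pc4: +16 =416
r55=110111 pc5: +32 =448
r56=111000 pc3: +8 =456
r57=111001 pc4: +16 =472
r58=111010 pc4: +16 =488
r59=111011 pc5: +32 =520
r60=111100 pc4: +16 =536
r61=111101 pc5: +32 =568
r62=111110 pc5: +32 =600
r63=111111 pc6: +64 =664
r64=1000000 pc1: +2 =666
r65=1000001 pc2: +4 =670
r66=1000010 pc2: +4 =674
r67=1000011 pc3: +8 =682
r68=1000100 pc2: +4 =686
r69=1000101 pc3: +8 =694
r70=1000110 pc3: +8 =702
r71=1000111 pc4: +16 =718
r72=1001000 pc2: +4 =722
r73=1001001 pc3: +8 =730
r74=1001010 pc3: +8 =738
r75=1001011 pc4: +16 =754
r76=1001100 pc3: +8 =762
r77=1001101 pc4: +16 =778
r78=1001110 pc4: +16 =794
r79=1001111 pc5: +32 =826
r80=1010000 pc2: +4 =830
r81=1010001 pc3: +8 =838
r82=1010010 pc3: +8 =846
r83=1010011 pc4: +16 =862
r84=1010100 pc3: +8 =870
r85=1010101 pc4: +16 =886
r86=1010110 pc4: +16 =902
r87=1010111 pc5: +32 =934

Answer: 934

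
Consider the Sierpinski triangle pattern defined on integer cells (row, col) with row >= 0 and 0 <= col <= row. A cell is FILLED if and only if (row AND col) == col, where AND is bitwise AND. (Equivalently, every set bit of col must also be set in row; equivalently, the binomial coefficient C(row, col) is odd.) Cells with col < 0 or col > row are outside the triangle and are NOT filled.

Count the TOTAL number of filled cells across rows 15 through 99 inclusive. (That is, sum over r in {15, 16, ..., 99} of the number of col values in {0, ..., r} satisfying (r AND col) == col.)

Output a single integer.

r15=1111 pc4: +16 =16
r16=10000 pc1: +2 =18
r17=10001 pc2: +4 =22
r18=10010 pc2: +4 =26
r19=10011 pc3: +8 =34
r20=10100 pc2: +4 =38
r21=10101 pc3: +8 =46
r22=10110 pc3: +8 =54
r23=10111 pc4: +16 =70
r24=11000 pc2: +4 =74
r25=11001 pc3: +8 =82
r26=11010 pc3: +8 =90
r27=11011 pc4: +16 =106
r28=11100 pc3: +8 =114
r29=11101 pc4: +16 =130
r30=11110 pc4: +16 =146
r31=11111 pc5: +32 =178
r32=100000 pc1: +2 =180
r33=100001 pc2: +4 =184
r34=100010 pc2: +4 =188
r35=100011 pc3: +8 =196
r36=100100 pc2: +4 =200
r37=100101 pc3: +8 =208
r38=100110 pc3: +8 =216
r39=100111 pc4: +16 =232
r40=101000 pc2: +4 =236
r41=101001 pc3: +8 =244
r42=101010 pc3: +8 =252
r43=101011 pc4: +16 =268
r44=101100 pc3: +8 =276
r45=101101 pc4: +16 =292
r46=101110 pc4: +16 =308
r47=101111 pc5: +32 =340
r48=110000 pc2: +4 =344
r49=110001 pc3: +8 =352
r50=110010 pc3: +8 =360
r51=110011 pc4: +16 =376
r52=110100 pc3: +8 =384
r53=110101 pc4: +16 =400
r54=110110 pc4: +16 =416
r55=110111 pc5: +32 =448
r56=111000 pc3: +8 =456
r57=111001 pc4: +16 =472
r58=111010 pc4: +16 =488
r59=111011 pc5: +32 =520
r60=111100 pc4: +16 =536
r61=111101 pc5: +32 =568
r62=111110 pc5: +32 =600
r63=111111 pc6: +64 =664
r64=1000000 pc1: +2 =666
r65=1000001 pc2: +4 =670
r66=1000010 pc2: +4 =674
r67=1000011 pc3: +8 =682
r68=1000100 pc2: +4 =686
r69=1000101 pc3: +8 =694
r70=1000110 pc3: +8 =702
r71=1000111 pc4: +16 =718
r72=1001000 pc2: +4 =722
r73=1001001 pc3: +8 =730
r74=1001010 pc3: +8 =738
r75=1001011 pc4: +16 =754
r76=1001100 pc3: +8 =762
r77=1001101 pc4: +16 =778
r78=1001110 pc4: +16 =794
r79=1001111 pc5: +32 =826
r80=1010000 pc2: +4 =830
r81=1010001 pc3: +8 =838
r82=1010010 pc3: +8 =846
r83=1010011 pc4: +16 =862
r84=1010100 pc3: +8 =870
r85=1010101 pc4: +16 =886
r86=1010110 pc4: +16 =902
r87=1010111 pc5: +32 =934
r88=1011000 pc3: +8 =942
r89=1011001 pc4: +16 =958
r90=1011010 pc4: +16 =974
r91=1011011 pc5: +32 =1006
r92=1011100 pc4: +16 =1022
r93=1011101 pc5: +32 =1054
r94=1011110 pc5: +32 =1086
r95=1011111 pc6: +64 =1150
r96=1100000 pc2: +4 =1154
r97=1100001 pc3: +8 =1162
r98=1100010 pc3: +8 =1170
r99=1100011 pc4: +16 =1186

Answer: 1186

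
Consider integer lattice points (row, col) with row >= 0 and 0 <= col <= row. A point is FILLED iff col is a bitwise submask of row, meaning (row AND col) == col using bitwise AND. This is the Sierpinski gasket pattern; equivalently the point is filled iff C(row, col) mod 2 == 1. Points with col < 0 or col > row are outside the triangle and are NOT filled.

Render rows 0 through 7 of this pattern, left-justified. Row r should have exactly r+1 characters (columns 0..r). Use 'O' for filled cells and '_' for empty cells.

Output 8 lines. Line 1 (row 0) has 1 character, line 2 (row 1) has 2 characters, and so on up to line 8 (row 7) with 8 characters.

r0=0: O
r1=1: OO
r2=10: O_O
r3=11: OOOO
r4=100: O___O
r5=101: OO__OO
r6=110: O_O_O_O
r7=111: OOOOOOOO

Answer: O
OO
O_O
OOOO
O___O
OO__OO
O_O_O_O
OOOOOOOO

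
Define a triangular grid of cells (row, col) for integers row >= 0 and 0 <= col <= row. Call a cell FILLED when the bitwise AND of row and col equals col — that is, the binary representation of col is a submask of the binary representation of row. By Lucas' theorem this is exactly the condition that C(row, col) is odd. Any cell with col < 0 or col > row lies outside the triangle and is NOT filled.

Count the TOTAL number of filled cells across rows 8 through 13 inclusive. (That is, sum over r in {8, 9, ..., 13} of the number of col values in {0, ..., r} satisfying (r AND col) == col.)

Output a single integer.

r8=1000 pc1: +2 =2
r9=1001 pc2: +4 =6
r10=1010 pc2: +4 =10
r11=1011 pc3: +8 =18
r12=1100 pc2: +4 =22
r13=1101 pc3: +8 =30

Answer: 30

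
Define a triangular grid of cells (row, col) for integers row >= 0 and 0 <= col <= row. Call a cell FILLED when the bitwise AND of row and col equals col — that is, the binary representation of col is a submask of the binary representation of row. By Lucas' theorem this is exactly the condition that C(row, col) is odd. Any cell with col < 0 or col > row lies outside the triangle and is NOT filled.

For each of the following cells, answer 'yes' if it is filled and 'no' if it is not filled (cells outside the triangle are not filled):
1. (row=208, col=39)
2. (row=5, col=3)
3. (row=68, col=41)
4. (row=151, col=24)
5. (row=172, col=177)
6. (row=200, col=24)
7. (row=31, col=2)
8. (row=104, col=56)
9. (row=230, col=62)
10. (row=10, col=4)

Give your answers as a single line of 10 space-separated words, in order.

(208,39): row=0b11010000, col=0b100111, row AND col = 0b0 = 0; 0 != 39 -> empty
(5,3): row=0b101, col=0b11, row AND col = 0b1 = 1; 1 != 3 -> empty
(68,41): row=0b1000100, col=0b101001, row AND col = 0b0 = 0; 0 != 41 -> empty
(151,24): row=0b10010111, col=0b11000, row AND col = 0b10000 = 16; 16 != 24 -> empty
(172,177): col outside [0, 172] -> not filled
(200,24): row=0b11001000, col=0b11000, row AND col = 0b1000 = 8; 8 != 24 -> empty
(31,2): row=0b11111, col=0b10, row AND col = 0b10 = 2; 2 == 2 -> filled
(104,56): row=0b1101000, col=0b111000, row AND col = 0b101000 = 40; 40 != 56 -> empty
(230,62): row=0b11100110, col=0b111110, row AND col = 0b100110 = 38; 38 != 62 -> empty
(10,4): row=0b1010, col=0b100, row AND col = 0b0 = 0; 0 != 4 -> empty

Answer: no no no no no no yes no no no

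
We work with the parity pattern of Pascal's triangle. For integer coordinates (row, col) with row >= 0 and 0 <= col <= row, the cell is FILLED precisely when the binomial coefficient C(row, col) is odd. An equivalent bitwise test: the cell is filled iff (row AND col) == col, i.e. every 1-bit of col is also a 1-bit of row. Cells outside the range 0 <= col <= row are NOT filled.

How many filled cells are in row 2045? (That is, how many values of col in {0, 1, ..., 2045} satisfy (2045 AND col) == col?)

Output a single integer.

2045 in binary = 11111111101
popcount(2045) = number of 1-bits in 11111111101 = 10
A col c satisfies (2045 AND c) == c iff every set bit of c is also set in 2045; each of the 10 set bits of 2045 can independently be on or off in c.
count = 2^10 = 1024

Answer: 1024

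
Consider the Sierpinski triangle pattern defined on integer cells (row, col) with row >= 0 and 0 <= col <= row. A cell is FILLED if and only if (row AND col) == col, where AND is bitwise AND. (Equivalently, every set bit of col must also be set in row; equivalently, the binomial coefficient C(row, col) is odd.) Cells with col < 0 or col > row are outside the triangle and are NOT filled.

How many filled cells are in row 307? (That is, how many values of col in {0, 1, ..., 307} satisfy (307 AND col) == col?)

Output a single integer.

Answer: 32

Derivation:
307 in binary = 100110011
popcount(307) = number of 1-bits in 100110011 = 5
A col c satisfies (307 AND c) == c iff every set bit of c is also set in 307; each of the 5 set bits of 307 can independently be on or off in c.
count = 2^5 = 32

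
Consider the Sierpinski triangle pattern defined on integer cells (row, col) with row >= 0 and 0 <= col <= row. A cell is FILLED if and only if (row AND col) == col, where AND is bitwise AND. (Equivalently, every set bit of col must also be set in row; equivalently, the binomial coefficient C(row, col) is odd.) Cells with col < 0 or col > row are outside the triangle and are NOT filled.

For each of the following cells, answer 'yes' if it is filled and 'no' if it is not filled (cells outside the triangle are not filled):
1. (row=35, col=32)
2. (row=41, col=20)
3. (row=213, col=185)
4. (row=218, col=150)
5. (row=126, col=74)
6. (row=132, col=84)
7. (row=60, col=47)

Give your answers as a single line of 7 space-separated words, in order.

(35,32): row=0b100011, col=0b100000, row AND col = 0b100000 = 32; 32 == 32 -> filled
(41,20): row=0b101001, col=0b10100, row AND col = 0b0 = 0; 0 != 20 -> empty
(213,185): row=0b11010101, col=0b10111001, row AND col = 0b10010001 = 145; 145 != 185 -> empty
(218,150): row=0b11011010, col=0b10010110, row AND col = 0b10010010 = 146; 146 != 150 -> empty
(126,74): row=0b1111110, col=0b1001010, row AND col = 0b1001010 = 74; 74 == 74 -> filled
(132,84): row=0b10000100, col=0b1010100, row AND col = 0b100 = 4; 4 != 84 -> empty
(60,47): row=0b111100, col=0b101111, row AND col = 0b101100 = 44; 44 != 47 -> empty

Answer: yes no no no yes no no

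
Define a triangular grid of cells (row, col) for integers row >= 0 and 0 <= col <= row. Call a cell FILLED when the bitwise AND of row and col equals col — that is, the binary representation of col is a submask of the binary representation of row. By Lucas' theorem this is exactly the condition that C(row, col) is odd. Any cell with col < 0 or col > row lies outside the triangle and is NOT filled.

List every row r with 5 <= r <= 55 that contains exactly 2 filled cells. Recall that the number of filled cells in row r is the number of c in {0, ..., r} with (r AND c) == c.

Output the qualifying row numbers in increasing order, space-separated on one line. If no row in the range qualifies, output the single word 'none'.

Row r has 2^popcount(r) filled cells, so we need popcount(r) = log2(2) = 1.
Scan r = 5..55 and keep those with exactly 1 one-bits:
r=5=101 popcount=2 -> skip
r=6=110 popcount=2 -> skip
r=7=111 popcount=3 -> skip
r=8=1000 popcount=1 -> KEEP
r=9=1001 popcount=2 -> skip
r=10=1010 popcount=2 -> skip
r=11=1011 popcount=3 -> skip
r=12=1100 popcount=2 -> skip
r=13=1101 popcount=3 -> skip
r=14=1110 popcount=3 -> skip
r=15=1111 popcount=4 -> skip
r=16=10000 popcount=1 -> KEEP
r=17=10001 popcount=2 -> skip
r=18=10010 popcount=2 -> skip
r=19=10011 popcount=3 -> skip
r=20=10100 popcount=2 -> skip
r=21=10101 popcount=3 -> skip
r=22=10110 popcount=3 -> skip
r=23=10111 popcount=4 -> skip
r=24=11000 popcount=2 -> skip
r=25=11001 popcount=3 -> skip
r=26=11010 popcount=3 -> skip
r=27=11011 popcount=4 -> skip
r=28=11100 popcount=3 -> skip
r=29=11101 popcount=4 -> skip
r=30=11110 popcount=4 -> skip
r=31=11111 popcount=5 -> skip
r=32=100000 popcount=1 -> KEEP
r=33=100001 popcount=2 -> skip
r=34=100010 popcount=2 -> skip
r=35=100011 popcount=3 -> skip
r=36=100100 popcount=2 -> skip
r=37=100101 popcount=3 -> skip
r=38=100110 popcount=3 -> skip
r=39=100111 popcount=4 -> skip
r=40=101000 popcount=2 -> skip
r=41=101001 popcount=3 -> skip
r=42=101010 popcount=3 -> skip
r=43=101011 popcount=4 -> skip
r=44=101100 popcount=3 -> skip
r=45=101101 popcount=4 -> skip
r=46=101110 popcount=4 -> skip
r=47=101111 popcount=5 -> skip
r=48=110000 popcount=2 -> skip
r=49=110001 popcount=3 -> skip
r=50=110010 popcount=3 -> skip
r=51=110011 popcount=4 -> skip
r=52=110100 popcount=3 -> skip
r=53=110101 popcount=4 -> skip
r=54=110110 popcount=4 -> skip
r=55=110111 popcount=5 -> skip
Kept rows: 8 16 32

Answer: 8 16 32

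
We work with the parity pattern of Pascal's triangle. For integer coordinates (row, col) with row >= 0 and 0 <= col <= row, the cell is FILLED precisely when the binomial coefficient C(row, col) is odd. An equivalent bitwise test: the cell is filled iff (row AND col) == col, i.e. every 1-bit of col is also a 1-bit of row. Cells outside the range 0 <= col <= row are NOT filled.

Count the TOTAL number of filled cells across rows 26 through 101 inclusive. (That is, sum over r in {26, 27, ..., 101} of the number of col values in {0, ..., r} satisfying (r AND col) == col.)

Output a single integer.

Answer: 1128

Derivation:
r26=11010 pc3: +8 =8
r27=11011 pc4: +16 =24
r28=11100 pc3: +8 =32
r29=11101 pc4: +16 =48
r30=11110 pc4: +16 =64
r31=11111 pc5: +32 =96
r32=100000 pc1: +2 =98
r33=100001 pc2: +4 =102
r34=100010 pc2: +4 =106
r35=100011 pc3: +8 =114
r36=100100 pc2: +4 =118
r37=100101 pc3: +8 =126
r38=100110 pc3: +8 =134
r39=100111 pc4: +16 =150
r40=101000 pc2: +4 =154
r41=101001 pc3: +8 =162
r42=101010 pc3: +8 =170
r43=101011 pc4: +16 =186
r44=101100 pc3: +8 =194
r45=101101 pc4: +16 =210
r46=101110 pc4: +16 =226
r47=101111 pc5: +32 =258
r48=110000 pc2: +4 =262
r49=110001 pc3: +8 =270
r50=110010 pc3: +8 =278
r51=110011 pc4: +16 =294
r52=110100 pc3: +8 =302
r53=110101 pc4: +16 =318
r54=110110 pc4: +16 =334
r55=110111 pc5: +32 =366
r56=111000 pc3: +8 =374
r57=111001 pc4: +16 =390
r58=111010 pc4: +16 =406
r59=111011 pc5: +32 =438
r60=111100 pc4: +16 =454
r61=111101 pc5: +32 =486
r62=111110 pc5: +32 =518
r63=111111 pc6: +64 =582
r64=1000000 pc1: +2 =584
r65=1000001 pc2: +4 =588
r66=1000010 pc2: +4 =592
r67=1000011 pc3: +8 =600
r68=1000100 pc2: +4 =604
r69=1000101 pc3: +8 =612
r70=1000110 pc3: +8 =620
r71=1000111 pc4: +16 =636
r72=1001000 pc2: +4 =640
r73=1001001 pc3: +8 =648
r74=1001010 pc3: +8 =656
r75=1001011 pc4: +16 =672
r76=1001100 pc3: +8 =680
r77=1001101 pc4: +16 =696
r78=1001110 pc4: +16 =712
r79=1001111 pc5: +32 =744
r80=1010000 pc2: +4 =748
r81=1010001 pc3: +8 =756
r82=1010010 pc3: +8 =764
r83=1010011 pc4: +16 =780
r84=1010100 pc3: +8 =788
r85=1010101 pc4: +16 =804
r86=1010110 pc4: +16 =820
r87=1010111 pc5: +32 =852
r88=1011000 pc3: +8 =860
r89=1011001 pc4: +16 =876
r90=1011010 pc4: +16 =892
r91=1011011 pc5: +32 =924
r92=1011100 pc4: +16 =940
r93=1011101 pc5: +32 =972
r94=1011110 pc5: +32 =1004
r95=1011111 pc6: +64 =1068
r96=1100000 pc2: +4 =1072
r97=1100001 pc3: +8 =1080
r98=1100010 pc3: +8 =1088
r99=1100011 pc4: +16 =1104
r100=1100100 pc3: +8 =1112
r101=1100101 pc4: +16 =1128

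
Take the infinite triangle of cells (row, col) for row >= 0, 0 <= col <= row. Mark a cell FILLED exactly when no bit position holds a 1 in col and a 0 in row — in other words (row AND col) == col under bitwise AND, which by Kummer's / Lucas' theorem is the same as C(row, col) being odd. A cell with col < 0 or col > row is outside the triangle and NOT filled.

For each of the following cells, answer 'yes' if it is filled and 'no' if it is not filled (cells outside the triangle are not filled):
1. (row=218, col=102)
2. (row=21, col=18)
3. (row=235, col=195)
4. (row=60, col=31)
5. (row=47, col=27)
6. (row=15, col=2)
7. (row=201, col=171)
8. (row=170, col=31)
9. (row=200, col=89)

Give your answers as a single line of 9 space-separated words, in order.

(218,102): row=0b11011010, col=0b1100110, row AND col = 0b1000010 = 66; 66 != 102 -> empty
(21,18): row=0b10101, col=0b10010, row AND col = 0b10000 = 16; 16 != 18 -> empty
(235,195): row=0b11101011, col=0b11000011, row AND col = 0b11000011 = 195; 195 == 195 -> filled
(60,31): row=0b111100, col=0b11111, row AND col = 0b11100 = 28; 28 != 31 -> empty
(47,27): row=0b101111, col=0b11011, row AND col = 0b1011 = 11; 11 != 27 -> empty
(15,2): row=0b1111, col=0b10, row AND col = 0b10 = 2; 2 == 2 -> filled
(201,171): row=0b11001001, col=0b10101011, row AND col = 0b10001001 = 137; 137 != 171 -> empty
(170,31): row=0b10101010, col=0b11111, row AND col = 0b1010 = 10; 10 != 31 -> empty
(200,89): row=0b11001000, col=0b1011001, row AND col = 0b1001000 = 72; 72 != 89 -> empty

Answer: no no yes no no yes no no no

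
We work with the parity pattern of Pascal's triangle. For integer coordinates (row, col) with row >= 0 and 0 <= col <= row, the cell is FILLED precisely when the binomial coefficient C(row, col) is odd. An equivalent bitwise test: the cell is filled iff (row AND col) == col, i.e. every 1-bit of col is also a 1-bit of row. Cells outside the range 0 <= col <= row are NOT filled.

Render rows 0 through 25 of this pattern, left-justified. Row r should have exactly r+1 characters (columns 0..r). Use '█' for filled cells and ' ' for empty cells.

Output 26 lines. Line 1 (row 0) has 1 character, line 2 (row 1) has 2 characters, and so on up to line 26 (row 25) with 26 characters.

Answer: █
██
█ █
████
█   █
██  ██
█ █ █ █
████████
█       █
██      ██
█ █     █ █
████    ████
█   █   █   █
██  ██  ██  ██
█ █ █ █ █ █ █ █
████████████████
█               █
██              ██
█ █             █ █
████            ████
█   █           █   █
██  ██          ██  ██
█ █ █ █         █ █ █ █
████████        ████████
█       █       █       █
██      ██      ██      ██

Derivation:
r0=0: █
r1=1: ██
r2=10: █ █
r3=11: ████
r4=100: █   █
r5=101: ██  ██
r6=110: █ █ █ █
r7=111: ████████
r8=1000: █       █
r9=1001: ██      ██
r10=1010: █ █     █ █
r11=1011: ████    ████
r12=1100: █   █   █   █
r13=1101: ██  ██  ██  ██
r14=1110: █ █ █ █ █ █ █ █
r15=1111: ████████████████
r16=10000: █               █
r17=10001: ██              ██
r18=10010: █ █             █ █
r19=10011: ████            ████
r20=10100: █   █           █   █
r21=10101: ██  ██          ██  ██
r22=10110: █ █ █ █         █ █ █ █
r23=10111: ████████        ████████
r24=11000: █       █       █       █
r25=11001: ██      ██      ██      ██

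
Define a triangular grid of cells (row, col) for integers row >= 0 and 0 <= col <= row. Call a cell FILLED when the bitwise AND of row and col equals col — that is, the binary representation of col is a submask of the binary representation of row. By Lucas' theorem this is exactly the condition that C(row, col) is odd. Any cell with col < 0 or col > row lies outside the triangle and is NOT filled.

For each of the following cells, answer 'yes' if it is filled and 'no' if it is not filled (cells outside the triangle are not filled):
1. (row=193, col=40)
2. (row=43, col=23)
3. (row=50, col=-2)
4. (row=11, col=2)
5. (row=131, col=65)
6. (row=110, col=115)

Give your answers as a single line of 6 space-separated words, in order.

Answer: no no no yes no no

Derivation:
(193,40): row=0b11000001, col=0b101000, row AND col = 0b0 = 0; 0 != 40 -> empty
(43,23): row=0b101011, col=0b10111, row AND col = 0b11 = 3; 3 != 23 -> empty
(50,-2): col outside [0, 50] -> not filled
(11,2): row=0b1011, col=0b10, row AND col = 0b10 = 2; 2 == 2 -> filled
(131,65): row=0b10000011, col=0b1000001, row AND col = 0b1 = 1; 1 != 65 -> empty
(110,115): col outside [0, 110] -> not filled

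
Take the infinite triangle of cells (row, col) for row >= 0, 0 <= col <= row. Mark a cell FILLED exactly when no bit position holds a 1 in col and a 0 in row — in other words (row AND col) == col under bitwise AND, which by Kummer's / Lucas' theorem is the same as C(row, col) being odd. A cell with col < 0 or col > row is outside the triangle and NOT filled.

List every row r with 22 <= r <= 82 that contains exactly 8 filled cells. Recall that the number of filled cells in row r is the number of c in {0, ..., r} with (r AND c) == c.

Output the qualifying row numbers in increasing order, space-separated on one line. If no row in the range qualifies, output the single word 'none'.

Row r has 2^popcount(r) filled cells, so we need popcount(r) = log2(8) = 3.
Scan r = 22..82 and keep those with exactly 3 one-bits:
r=22=10110 popcount=3 -> KEEP
r=23=10111 popcount=4 -> skip
r=24=11000 popcount=2 -> skip
r=25=11001 popcount=3 -> KEEP
r=26=11010 popcount=3 -> KEEP
r=27=11011 popcount=4 -> skip
r=28=11100 popcount=3 -> KEEP
r=29=11101 popcount=4 -> skip
r=30=11110 popcount=4 -> skip
r=31=11111 popcount=5 -> skip
r=32=100000 popcount=1 -> skip
r=33=100001 popcount=2 -> skip
r=34=100010 popcount=2 -> skip
r=35=100011 popcount=3 -> KEEP
r=36=100100 popcount=2 -> skip
r=37=100101 popcount=3 -> KEEP
r=38=100110 popcount=3 -> KEEP
r=39=100111 popcount=4 -> skip
r=40=101000 popcount=2 -> skip
r=41=101001 popcount=3 -> KEEP
r=42=101010 popcount=3 -> KEEP
r=43=101011 popcount=4 -> skip
r=44=101100 popcount=3 -> KEEP
r=45=101101 popcount=4 -> skip
r=46=101110 popcount=4 -> skip
r=47=101111 popcount=5 -> skip
r=48=110000 popcount=2 -> skip
r=49=110001 popcount=3 -> KEEP
r=50=110010 popcount=3 -> KEEP
r=51=110011 popcount=4 -> skip
r=52=110100 popcount=3 -> KEEP
r=53=110101 popcount=4 -> skip
r=54=110110 popcount=4 -> skip
r=55=110111 popcount=5 -> skip
r=56=111000 popcount=3 -> KEEP
r=57=111001 popcount=4 -> skip
r=58=111010 popcount=4 -> skip
r=59=111011 popcount=5 -> skip
r=60=111100 popcount=4 -> skip
r=61=111101 popcount=5 -> skip
r=62=111110 popcount=5 -> skip
r=63=111111 popcount=6 -> skip
r=64=1000000 popcount=1 -> skip
r=65=1000001 popcount=2 -> skip
r=66=1000010 popcount=2 -> skip
r=67=1000011 popcount=3 -> KEEP
r=68=1000100 popcount=2 -> skip
r=69=1000101 popcount=3 -> KEEP
r=70=1000110 popcount=3 -> KEEP
r=71=1000111 popcount=4 -> skip
r=72=1001000 popcount=2 -> skip
r=73=1001001 popcount=3 -> KEEP
r=74=1001010 popcount=3 -> KEEP
r=75=1001011 popcount=4 -> skip
r=76=1001100 popcount=3 -> KEEP
r=77=1001101 popcount=4 -> skip
r=78=1001110 popcount=4 -> skip
r=79=1001111 popcount=5 -> skip
r=80=1010000 popcount=2 -> skip
r=81=1010001 popcount=3 -> KEEP
r=82=1010010 popcount=3 -> KEEP
Kept rows: 22 25 26 28 35 37 38 41 42 44 49 50 52 56 67 69 70 73 74 76 81 82

Answer: 22 25 26 28 35 37 38 41 42 44 49 50 52 56 67 69 70 73 74 76 81 82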